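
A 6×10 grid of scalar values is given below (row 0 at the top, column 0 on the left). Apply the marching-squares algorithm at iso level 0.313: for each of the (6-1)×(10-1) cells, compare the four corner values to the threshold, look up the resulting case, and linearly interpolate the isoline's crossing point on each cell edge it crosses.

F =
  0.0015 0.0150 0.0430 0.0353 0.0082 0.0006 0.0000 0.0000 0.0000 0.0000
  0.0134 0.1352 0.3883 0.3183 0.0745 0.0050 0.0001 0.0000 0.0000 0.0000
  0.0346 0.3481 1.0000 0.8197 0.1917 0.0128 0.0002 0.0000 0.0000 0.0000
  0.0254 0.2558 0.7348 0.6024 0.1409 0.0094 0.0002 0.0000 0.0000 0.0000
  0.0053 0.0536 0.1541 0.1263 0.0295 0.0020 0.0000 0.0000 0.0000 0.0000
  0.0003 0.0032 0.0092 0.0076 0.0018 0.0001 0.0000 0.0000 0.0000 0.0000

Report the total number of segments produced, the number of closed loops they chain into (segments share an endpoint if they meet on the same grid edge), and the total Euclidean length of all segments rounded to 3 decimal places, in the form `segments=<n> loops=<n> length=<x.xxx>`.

segments=12 loops=1 length=9.045

cell (0,1): code 0100 → (0.782,2.000)–(1.000,1.702)
cell (0,2): code 1100 → (0.981,3.000)–(0.782,2.000)
cell (0,3): code 1000 → (1.000,3.022)–(0.981,3.000)
cell (1,0): code 0100 → (1.835,1.000)–(2.000,0.888)
cell (1,1): code 1110 → (1.000,1.702)–(1.835,1.000)
cell (1,3): code 1001 → (2.000,3.807)–(1.000,3.022)
cell (2,0): code 0010 → (2.000,0.888)–(2.380,1.000)
cell (2,1): code 0111 → (2.380,1.000)–(3.000,1.119)
cell (2,3): code 1001 → (3.000,3.627)–(2.000,3.807)
cell (3,1): code 0010 → (3.000,1.119)–(3.726,2.000)
cell (3,2): code 0011 → (3.726,2.000)–(3.608,3.000)
cell (3,3): code 0001 → (3.608,3.000)–(3.000,3.627)
total: 12 segments, chained into 1 closed loop(s), length Σ = 9.044622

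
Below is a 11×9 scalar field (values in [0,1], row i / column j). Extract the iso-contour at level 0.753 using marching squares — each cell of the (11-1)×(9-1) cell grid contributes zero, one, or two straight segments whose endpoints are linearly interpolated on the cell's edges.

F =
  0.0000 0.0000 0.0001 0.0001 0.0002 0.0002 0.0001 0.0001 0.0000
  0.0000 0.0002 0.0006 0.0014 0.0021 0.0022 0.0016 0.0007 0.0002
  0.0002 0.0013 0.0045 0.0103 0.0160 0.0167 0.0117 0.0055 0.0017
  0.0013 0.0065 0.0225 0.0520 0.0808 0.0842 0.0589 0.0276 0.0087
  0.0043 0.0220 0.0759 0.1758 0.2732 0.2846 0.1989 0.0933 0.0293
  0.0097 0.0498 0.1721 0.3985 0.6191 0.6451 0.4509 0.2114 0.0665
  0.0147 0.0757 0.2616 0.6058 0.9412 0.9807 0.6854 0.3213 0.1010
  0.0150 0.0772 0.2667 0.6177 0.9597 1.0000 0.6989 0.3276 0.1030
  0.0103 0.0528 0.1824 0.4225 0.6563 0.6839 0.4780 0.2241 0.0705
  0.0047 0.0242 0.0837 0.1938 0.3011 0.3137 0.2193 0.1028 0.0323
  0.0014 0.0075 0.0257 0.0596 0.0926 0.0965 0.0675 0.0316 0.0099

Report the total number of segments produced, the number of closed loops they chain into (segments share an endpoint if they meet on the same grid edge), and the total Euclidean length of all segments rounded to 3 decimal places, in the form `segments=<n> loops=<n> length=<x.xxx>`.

segments=8 loops=1 length=7.892

cell (5,3): code 0100 → (5.416,4.000)–(6.000,3.439)
cell (5,4): code 1100 → (5.322,5.000)–(5.416,4.000)
cell (5,5): code 1000 → (6.000,5.771)–(5.322,5.000)
cell (6,3): code 0110 → (6.000,3.439)–(7.000,3.396)
cell (6,5): code 1001 → (7.000,5.820)–(6.000,5.771)
cell (7,3): code 0010 → (7.000,3.396)–(7.681,4.000)
cell (7,4): code 0011 → (7.681,4.000)–(7.781,5.000)
cell (7,5): code 0001 → (7.781,5.000)–(7.000,5.820)
total: 8 segments, chained into 1 closed loop(s), length Σ = 7.892406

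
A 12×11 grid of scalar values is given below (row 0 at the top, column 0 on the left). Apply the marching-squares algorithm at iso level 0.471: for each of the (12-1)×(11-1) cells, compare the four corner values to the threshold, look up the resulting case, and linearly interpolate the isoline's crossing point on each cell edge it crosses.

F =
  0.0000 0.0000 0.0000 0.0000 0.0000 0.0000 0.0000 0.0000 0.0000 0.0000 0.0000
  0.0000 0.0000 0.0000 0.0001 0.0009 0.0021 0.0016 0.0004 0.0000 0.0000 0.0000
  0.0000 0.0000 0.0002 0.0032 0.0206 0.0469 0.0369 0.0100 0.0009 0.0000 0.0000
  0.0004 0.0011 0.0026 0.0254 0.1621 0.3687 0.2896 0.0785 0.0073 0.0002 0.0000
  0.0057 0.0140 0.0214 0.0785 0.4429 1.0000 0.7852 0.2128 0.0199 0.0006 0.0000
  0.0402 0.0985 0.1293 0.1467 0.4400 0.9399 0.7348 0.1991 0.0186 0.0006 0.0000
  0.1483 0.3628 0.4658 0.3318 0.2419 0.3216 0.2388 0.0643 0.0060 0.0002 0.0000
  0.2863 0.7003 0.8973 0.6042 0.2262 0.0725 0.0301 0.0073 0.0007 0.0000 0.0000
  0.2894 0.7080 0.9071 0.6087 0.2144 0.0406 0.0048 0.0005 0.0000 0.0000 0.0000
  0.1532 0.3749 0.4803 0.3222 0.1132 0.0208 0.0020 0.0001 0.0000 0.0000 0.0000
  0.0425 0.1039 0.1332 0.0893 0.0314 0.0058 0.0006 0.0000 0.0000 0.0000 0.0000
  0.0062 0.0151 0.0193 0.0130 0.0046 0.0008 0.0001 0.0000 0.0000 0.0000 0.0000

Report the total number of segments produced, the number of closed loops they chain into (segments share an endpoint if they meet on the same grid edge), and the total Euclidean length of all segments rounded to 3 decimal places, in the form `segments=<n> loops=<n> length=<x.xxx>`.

cell (3,4): code 0100 → (3.162,5.000)–(4.000,4.050)
cell (3,5): code 1100 → (3.366,6.000)–(3.162,5.000)
cell (3,6): code 1000 → (4.000,6.549)–(3.366,6.000)
cell (4,4): code 0110 → (4.000,4.050)–(5.000,4.062)
cell (4,6): code 1001 → (5.000,6.492)–(4.000,6.549)
cell (5,4): code 0010 → (5.000,4.062)–(5.758,5.000)
cell (5,5): code 0011 → (5.758,5.000)–(5.532,6.000)
cell (5,6): code 0001 → (5.532,6.000)–(5.000,6.492)
cell (6,0): code 0100 → (6.321,1.000)–(7.000,0.446)
cell (6,1): code 1100 → (6.012,2.000)–(6.321,1.000)
cell (6,2): code 1100 → (6.511,3.000)–(6.012,2.000)
cell (6,3): code 1000 → (7.000,3.352)–(6.511,3.000)
cell (7,0): code 0110 → (7.000,0.446)–(8.000,0.434)
cell (7,3): code 1001 → (8.000,3.349)–(7.000,3.352)
cell (8,0): code 0010 → (8.000,0.434)–(8.711,1.000)
cell (8,1): code 0111 → (8.711,1.000)–(9.000,1.912)
cell (8,2): code 1011 → (9.000,2.059)–(8.481,3.000)
cell (8,3): code 0001 → (8.481,3.000)–(8.000,3.349)
cell (9,1): code 0010 → (9.000,1.912)–(9.027,2.000)
cell (9,2): code 0001 → (9.027,2.000)–(9.000,2.059)
total: 20 segments, chained into 2 closed loop(s), length Σ = 17.418617

segments=20 loops=2 length=17.419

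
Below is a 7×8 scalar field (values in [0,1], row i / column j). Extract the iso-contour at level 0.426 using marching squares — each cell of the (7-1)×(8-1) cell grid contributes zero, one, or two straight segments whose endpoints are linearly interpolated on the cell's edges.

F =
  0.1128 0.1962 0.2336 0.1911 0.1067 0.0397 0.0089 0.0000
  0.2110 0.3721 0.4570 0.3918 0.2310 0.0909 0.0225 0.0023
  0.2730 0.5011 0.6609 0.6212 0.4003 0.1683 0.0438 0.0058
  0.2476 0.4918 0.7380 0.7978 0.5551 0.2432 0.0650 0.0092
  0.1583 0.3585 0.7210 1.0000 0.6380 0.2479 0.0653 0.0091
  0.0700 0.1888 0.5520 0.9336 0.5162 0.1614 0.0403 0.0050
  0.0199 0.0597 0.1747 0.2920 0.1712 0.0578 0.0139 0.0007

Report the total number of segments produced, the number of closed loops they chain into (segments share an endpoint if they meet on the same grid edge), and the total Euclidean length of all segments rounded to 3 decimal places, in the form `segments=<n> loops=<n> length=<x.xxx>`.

cell (0,1): code 0100 → (0.861,2.000)–(1.000,1.635)
cell (0,2): code 1000 → (1.000,2.475)–(0.861,2.000)
cell (1,0): code 0100 → (1.418,1.000)–(2.000,0.671)
cell (1,1): code 1110 → (1.000,1.635)–(1.418,1.000)
cell (1,2): code 1101 → (1.149,3.000)–(1.000,2.475)
cell (1,3): code 1000 → (2.000,3.884)–(1.149,3.000)
cell (2,0): code 0110 → (2.000,0.671)–(3.000,0.731)
cell (2,3): code 1101 → (2.166,4.000)–(2.000,3.884)
cell (2,4): code 1000 → (3.000,4.414)–(2.166,4.000)
cell (3,0): code 0010 → (3.000,0.731)–(3.494,1.000)
cell (3,1): code 0111 → (3.494,1.000)–(4.000,1.186)
cell (3,4): code 1001 → (4.000,4.543)–(3.000,4.414)
cell (4,1): code 0110 → (4.000,1.186)–(5.000,1.653)
cell (4,4): code 1001 → (5.000,4.254)–(4.000,4.543)
cell (5,1): code 0010 → (5.000,1.653)–(5.334,2.000)
cell (5,2): code 0011 → (5.334,2.000)–(5.791,3.000)
cell (5,3): code 0011 → (5.791,3.000)–(5.261,4.000)
cell (5,4): code 0001 → (5.261,4.000)–(5.000,4.254)
total: 18 segments, chained into 1 closed loop(s), length Σ = 13.554632

segments=18 loops=1 length=13.555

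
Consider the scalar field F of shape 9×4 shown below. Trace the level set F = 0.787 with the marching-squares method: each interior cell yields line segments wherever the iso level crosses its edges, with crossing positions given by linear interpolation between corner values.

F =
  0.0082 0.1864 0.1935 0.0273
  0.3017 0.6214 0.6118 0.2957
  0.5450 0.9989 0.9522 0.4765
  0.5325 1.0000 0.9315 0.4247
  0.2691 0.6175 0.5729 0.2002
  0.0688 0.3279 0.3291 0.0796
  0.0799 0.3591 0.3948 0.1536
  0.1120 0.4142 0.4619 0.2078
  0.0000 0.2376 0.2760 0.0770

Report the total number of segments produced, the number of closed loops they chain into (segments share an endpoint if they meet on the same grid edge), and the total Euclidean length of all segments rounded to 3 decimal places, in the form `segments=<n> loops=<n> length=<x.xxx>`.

cell (1,0): code 0100 → (1.439,1.000)–(2.000,0.533)
cell (1,1): code 1100 → (1.515,2.000)–(1.439,1.000)
cell (1,2): code 1000 → (2.000,2.347)–(1.515,2.000)
cell (2,0): code 0110 → (2.000,0.533)–(3.000,0.544)
cell (2,2): code 1001 → (3.000,2.285)–(2.000,2.347)
cell (3,0): code 0010 → (3.000,0.544)–(3.557,1.000)
cell (3,1): code 0011 → (3.557,1.000)–(3.403,2.000)
cell (3,2): code 0001 → (3.403,2.000)–(3.000,2.285)
total: 8 segments, chained into 1 closed loop(s), length Σ = 6.556633

segments=8 loops=1 length=6.557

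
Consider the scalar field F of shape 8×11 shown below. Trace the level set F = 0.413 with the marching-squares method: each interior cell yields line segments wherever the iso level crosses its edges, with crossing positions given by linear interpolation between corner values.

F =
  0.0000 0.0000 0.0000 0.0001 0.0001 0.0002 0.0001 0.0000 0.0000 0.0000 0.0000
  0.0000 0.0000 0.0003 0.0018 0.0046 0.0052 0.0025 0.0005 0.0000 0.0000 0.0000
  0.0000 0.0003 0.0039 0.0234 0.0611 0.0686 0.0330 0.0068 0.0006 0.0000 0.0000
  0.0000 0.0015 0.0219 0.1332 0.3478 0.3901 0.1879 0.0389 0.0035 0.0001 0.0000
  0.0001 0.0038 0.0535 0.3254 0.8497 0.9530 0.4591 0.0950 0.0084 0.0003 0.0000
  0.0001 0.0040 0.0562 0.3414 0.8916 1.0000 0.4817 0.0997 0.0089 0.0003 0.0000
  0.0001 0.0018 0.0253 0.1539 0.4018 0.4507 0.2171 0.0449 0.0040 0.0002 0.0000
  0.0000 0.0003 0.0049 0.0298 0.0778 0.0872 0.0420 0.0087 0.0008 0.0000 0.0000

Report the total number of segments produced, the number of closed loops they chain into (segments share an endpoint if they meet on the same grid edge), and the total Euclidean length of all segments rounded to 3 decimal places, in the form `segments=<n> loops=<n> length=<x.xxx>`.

segments=12 loops=1 length=9.639

cell (3,3): code 0100 → (3.130,4.000)–(4.000,3.167)
cell (3,4): code 1100 → (3.041,5.000)–(3.130,4.000)
cell (3,5): code 1100 → (3.830,6.000)–(3.041,5.000)
cell (3,6): code 1000 → (4.000,6.127)–(3.830,6.000)
cell (4,3): code 0110 → (4.000,3.167)–(5.000,3.130)
cell (4,6): code 1001 → (5.000,6.180)–(4.000,6.127)
cell (5,3): code 0010 → (5.000,3.130)–(5.977,4.000)
cell (5,4): code 0111 → (5.977,4.000)–(6.000,4.229)
cell (5,5): code 1011 → (6.000,5.161)–(5.260,6.000)
cell (5,6): code 0001 → (5.260,6.000)–(5.000,6.180)
cell (6,4): code 0010 → (6.000,4.229)–(6.104,5.000)
cell (6,5): code 0001 → (6.104,5.000)–(6.000,5.161)
total: 12 segments, chained into 1 closed loop(s), length Σ = 9.639169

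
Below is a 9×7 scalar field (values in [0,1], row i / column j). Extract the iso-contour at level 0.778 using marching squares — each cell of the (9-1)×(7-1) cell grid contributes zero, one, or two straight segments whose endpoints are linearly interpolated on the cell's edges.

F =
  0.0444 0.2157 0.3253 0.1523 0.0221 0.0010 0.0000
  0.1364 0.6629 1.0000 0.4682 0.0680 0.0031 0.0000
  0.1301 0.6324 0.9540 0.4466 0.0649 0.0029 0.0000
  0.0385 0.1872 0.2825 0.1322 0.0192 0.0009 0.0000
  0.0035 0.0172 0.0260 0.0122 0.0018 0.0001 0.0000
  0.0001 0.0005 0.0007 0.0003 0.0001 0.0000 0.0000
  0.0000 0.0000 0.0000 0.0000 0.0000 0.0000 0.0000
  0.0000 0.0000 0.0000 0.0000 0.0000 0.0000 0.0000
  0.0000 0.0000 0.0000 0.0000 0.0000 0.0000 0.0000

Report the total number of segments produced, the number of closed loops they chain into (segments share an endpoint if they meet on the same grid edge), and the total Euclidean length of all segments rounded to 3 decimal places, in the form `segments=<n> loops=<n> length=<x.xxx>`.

cell (0,1): code 0100 → (0.671,2.000)–(1.000,1.341)
cell (0,2): code 1000 → (1.000,2.417)–(0.671,2.000)
cell (1,1): code 0110 → (1.000,1.341)–(2.000,1.453)
cell (1,2): code 1001 → (2.000,2.347)–(1.000,2.417)
cell (2,1): code 0010 → (2.000,1.453)–(2.262,2.000)
cell (2,2): code 0001 → (2.262,2.000)–(2.000,2.347)
total: 6 segments, chained into 1 closed loop(s), length Σ = 4.317923

segments=6 loops=1 length=4.318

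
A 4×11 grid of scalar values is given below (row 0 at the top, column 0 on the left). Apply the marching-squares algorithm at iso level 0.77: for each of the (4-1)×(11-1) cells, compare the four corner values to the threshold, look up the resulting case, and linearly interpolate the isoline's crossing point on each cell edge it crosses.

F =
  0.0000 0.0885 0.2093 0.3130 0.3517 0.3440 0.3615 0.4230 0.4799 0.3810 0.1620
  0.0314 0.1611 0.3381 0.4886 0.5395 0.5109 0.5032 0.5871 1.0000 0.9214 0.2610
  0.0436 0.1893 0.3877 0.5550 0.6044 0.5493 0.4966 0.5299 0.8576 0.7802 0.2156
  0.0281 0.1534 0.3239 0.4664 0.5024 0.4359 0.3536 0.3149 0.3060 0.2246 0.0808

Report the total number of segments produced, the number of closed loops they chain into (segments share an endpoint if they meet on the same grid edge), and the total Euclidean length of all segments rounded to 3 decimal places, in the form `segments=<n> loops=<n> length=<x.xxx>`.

segments=8 loops=1 length=5.496

cell (0,7): code 0100 → (0.558,8.000)–(1.000,7.443)
cell (0,8): code 1100 → (0.720,9.000)–(0.558,8.000)
cell (0,9): code 1000 → (1.000,9.229)–(0.720,9.000)
cell (1,7): code 0110 → (1.000,7.443)–(2.000,7.733)
cell (1,9): code 1001 → (2.000,9.018)–(1.000,9.229)
cell (2,7): code 0010 → (2.000,7.733)–(2.159,8.000)
cell (2,8): code 0011 → (2.159,8.000)–(2.018,9.000)
cell (2,9): code 0001 → (2.018,9.000)–(2.000,9.018)
total: 8 segments, chained into 1 closed loop(s), length Σ = 5.495970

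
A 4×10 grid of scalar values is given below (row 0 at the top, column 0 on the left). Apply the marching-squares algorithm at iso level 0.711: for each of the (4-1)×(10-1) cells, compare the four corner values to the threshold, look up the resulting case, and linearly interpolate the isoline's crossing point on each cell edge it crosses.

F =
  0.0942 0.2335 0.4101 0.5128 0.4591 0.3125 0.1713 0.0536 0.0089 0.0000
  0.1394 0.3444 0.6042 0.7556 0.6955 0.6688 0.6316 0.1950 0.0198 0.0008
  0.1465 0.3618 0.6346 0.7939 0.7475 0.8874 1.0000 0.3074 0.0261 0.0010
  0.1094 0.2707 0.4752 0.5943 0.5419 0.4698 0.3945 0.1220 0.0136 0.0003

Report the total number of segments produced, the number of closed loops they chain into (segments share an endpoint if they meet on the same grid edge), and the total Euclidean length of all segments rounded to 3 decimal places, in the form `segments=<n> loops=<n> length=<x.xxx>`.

segments=12 loops=1 length=9.784

cell (0,2): code 0100 → (0.816,3.000)–(1.000,2.705)
cell (0,3): code 1000 → (1.000,3.742)–(0.816,3.000)
cell (1,2): code 0110 → (1.000,2.705)–(2.000,2.480)
cell (1,3): code 1101 → (1.298,4.000)–(1.000,3.742)
cell (1,4): code 1100 → (1.193,5.000)–(1.298,4.000)
cell (1,5): code 1100 → (1.216,6.000)–(1.193,5.000)
cell (1,6): code 1000 → (2.000,6.417)–(1.216,6.000)
cell (2,2): code 0010 → (2.000,2.480)–(2.415,3.000)
cell (2,3): code 0011 → (2.415,3.000)–(2.178,4.000)
cell (2,4): code 0011 → (2.178,4.000)–(2.422,5.000)
cell (2,5): code 0011 → (2.422,5.000)–(2.477,6.000)
cell (2,6): code 0001 → (2.477,6.000)–(2.000,6.417)
total: 12 segments, chained into 1 closed loop(s), length Σ = 9.784026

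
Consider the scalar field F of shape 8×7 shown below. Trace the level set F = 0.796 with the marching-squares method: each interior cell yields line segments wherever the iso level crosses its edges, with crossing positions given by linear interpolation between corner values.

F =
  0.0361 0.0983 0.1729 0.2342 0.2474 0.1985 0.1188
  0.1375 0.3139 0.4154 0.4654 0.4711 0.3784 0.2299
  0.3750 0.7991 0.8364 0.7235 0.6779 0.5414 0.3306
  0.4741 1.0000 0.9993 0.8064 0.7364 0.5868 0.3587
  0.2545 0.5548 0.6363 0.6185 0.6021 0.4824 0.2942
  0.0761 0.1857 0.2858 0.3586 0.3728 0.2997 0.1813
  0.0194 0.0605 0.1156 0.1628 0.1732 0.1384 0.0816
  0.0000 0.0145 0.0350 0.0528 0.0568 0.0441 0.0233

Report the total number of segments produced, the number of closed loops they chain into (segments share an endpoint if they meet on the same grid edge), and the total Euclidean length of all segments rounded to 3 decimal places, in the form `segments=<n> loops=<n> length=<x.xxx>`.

cell (1,0): code 0100 → (1.994,1.000)–(2.000,0.993)
cell (1,1): code 1100 → (1.904,2.000)–(1.994,1.000)
cell (1,2): code 1000 → (2.000,2.358)–(1.904,2.000)
cell (2,0): code 0110 → (2.000,0.993)–(3.000,0.612)
cell (2,2): code 1101 → (2.875,3.000)–(2.000,2.358)
cell (2,3): code 1000 → (3.000,3.149)–(2.875,3.000)
cell (3,0): code 0010 → (3.000,0.612)–(3.458,1.000)
cell (3,1): code 0011 → (3.458,1.000)–(3.560,2.000)
cell (3,2): code 0011 → (3.560,2.000)–(3.055,3.000)
cell (3,3): code 0001 → (3.055,3.000)–(3.000,3.149)
total: 10 segments, chained into 1 closed loop(s), length Σ = 6.617846

segments=10 loops=1 length=6.618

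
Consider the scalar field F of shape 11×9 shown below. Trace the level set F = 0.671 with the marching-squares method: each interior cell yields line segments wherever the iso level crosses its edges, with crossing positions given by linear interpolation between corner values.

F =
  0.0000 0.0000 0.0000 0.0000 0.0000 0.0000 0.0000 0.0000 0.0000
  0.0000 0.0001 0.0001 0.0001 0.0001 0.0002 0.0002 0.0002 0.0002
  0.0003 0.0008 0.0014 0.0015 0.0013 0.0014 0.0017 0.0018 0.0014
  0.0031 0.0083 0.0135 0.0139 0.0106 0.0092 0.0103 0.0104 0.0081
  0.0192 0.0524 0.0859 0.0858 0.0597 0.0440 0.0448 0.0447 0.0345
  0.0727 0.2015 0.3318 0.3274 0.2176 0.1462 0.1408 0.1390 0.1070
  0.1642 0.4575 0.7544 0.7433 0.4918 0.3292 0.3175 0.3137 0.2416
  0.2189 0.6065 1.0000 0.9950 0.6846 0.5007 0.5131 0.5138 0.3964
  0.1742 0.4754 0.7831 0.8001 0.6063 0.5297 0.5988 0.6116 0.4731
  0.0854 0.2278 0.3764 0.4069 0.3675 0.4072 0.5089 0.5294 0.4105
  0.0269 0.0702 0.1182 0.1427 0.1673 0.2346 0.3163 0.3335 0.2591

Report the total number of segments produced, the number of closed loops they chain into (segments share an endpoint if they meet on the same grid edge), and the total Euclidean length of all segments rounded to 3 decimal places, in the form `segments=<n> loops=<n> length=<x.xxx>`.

cell (5,1): code 0100 → (5.803,2.000)–(6.000,1.719)
cell (5,2): code 1100 → (5.826,3.000)–(5.803,2.000)
cell (5,3): code 1000 → (6.000,3.287)–(5.826,3.000)
cell (6,1): code 0110 → (6.000,1.719)–(7.000,1.164)
cell (6,3): code 1101 → (6.929,4.000)–(6.000,3.287)
cell (6,4): code 1000 → (7.000,4.074)–(6.929,4.000)
cell (7,1): code 0110 → (7.000,1.164)–(8.000,1.636)
cell (7,3): code 1011 → (8.000,3.666)–(7.174,4.000)
cell (7,4): code 0001 → (7.174,4.000)–(7.000,4.074)
cell (8,1): code 0010 → (8.000,1.636)–(8.276,2.000)
cell (8,2): code 0011 → (8.276,2.000)–(8.328,3.000)
cell (8,3): code 0001 → (8.328,3.000)–(8.000,3.666)
total: 12 segments, chained into 1 closed loop(s), length Σ = 8.483224

segments=12 loops=1 length=8.483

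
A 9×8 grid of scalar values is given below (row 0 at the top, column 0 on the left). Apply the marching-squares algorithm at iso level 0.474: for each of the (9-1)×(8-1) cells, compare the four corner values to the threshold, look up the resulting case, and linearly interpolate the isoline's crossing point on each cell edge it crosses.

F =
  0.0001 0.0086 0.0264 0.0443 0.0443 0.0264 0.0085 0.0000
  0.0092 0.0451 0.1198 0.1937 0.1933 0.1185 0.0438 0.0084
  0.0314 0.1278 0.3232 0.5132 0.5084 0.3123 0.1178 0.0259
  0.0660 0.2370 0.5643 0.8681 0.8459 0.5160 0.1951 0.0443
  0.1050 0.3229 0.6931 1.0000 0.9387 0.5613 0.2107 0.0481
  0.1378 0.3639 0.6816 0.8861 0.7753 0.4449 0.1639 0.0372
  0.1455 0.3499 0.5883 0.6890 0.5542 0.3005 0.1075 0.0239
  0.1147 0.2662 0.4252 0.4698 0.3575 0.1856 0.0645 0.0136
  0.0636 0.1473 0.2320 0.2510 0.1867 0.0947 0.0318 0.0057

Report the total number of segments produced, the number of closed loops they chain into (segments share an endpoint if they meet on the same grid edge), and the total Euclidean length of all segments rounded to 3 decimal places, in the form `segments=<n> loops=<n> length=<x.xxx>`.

cell (1,2): code 0100 → (1.877,3.000)–(2.000,2.794)
cell (1,3): code 1100 → (1.891,4.000)–(1.877,3.000)
cell (1,4): code 1000 → (2.000,4.175)–(1.891,4.000)
cell (2,1): code 0100 → (2.625,2.000)–(3.000,1.724)
cell (2,2): code 1110 → (2.000,2.794)–(2.625,2.000)
cell (2,4): code 1101 → (2.794,5.000)–(2.000,4.175)
cell (2,5): code 1000 → (3.000,5.131)–(2.794,5.000)
cell (3,1): code 0110 → (3.000,1.724)–(4.000,1.408)
cell (3,5): code 1001 → (4.000,5.249)–(3.000,5.131)
cell (4,1): code 0110 → (4.000,1.408)–(5.000,1.347)
cell (4,4): code 1011 → (5.000,4.912)–(4.750,5.000)
cell (4,5): code 0001 → (4.750,5.000)–(4.000,5.249)
cell (5,1): code 0110 → (5.000,1.347)–(6.000,1.521)
cell (5,4): code 1001 → (6.000,4.316)–(5.000,4.912)
cell (6,1): code 0010 → (6.000,1.521)–(6.701,2.000)
cell (6,2): code 0011 → (6.701,2.000)–(6.981,3.000)
cell (6,3): code 0011 → (6.981,3.000)–(6.408,4.000)
cell (6,4): code 0001 → (6.408,4.000)–(6.000,4.316)
total: 18 segments, chained into 1 closed loop(s), length Σ = 14.159286

segments=18 loops=1 length=14.159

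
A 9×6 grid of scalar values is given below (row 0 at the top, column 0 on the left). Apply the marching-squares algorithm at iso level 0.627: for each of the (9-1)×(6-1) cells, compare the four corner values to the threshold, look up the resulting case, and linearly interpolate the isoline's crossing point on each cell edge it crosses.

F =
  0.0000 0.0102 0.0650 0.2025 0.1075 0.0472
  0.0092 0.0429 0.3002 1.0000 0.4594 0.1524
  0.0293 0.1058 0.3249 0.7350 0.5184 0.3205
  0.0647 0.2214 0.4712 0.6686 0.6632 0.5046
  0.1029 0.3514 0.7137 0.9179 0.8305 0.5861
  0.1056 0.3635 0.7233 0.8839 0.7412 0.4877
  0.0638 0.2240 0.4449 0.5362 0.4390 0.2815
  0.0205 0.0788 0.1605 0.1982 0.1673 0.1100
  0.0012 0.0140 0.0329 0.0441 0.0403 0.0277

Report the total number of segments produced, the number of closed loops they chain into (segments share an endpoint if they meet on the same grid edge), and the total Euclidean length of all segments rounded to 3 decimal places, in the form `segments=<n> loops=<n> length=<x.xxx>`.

segments=16 loops=1 length=13.689

cell (0,2): code 0100 → (0.532,3.000)–(1.000,2.467)
cell (0,3): code 1000 → (1.000,3.690)–(0.532,3.000)
cell (1,2): code 0110 → (1.000,2.467)–(2.000,2.737)
cell (1,3): code 1001 → (2.000,3.499)–(1.000,3.690)
cell (2,2): code 0110 → (2.000,2.737)–(3.000,2.789)
cell (2,3): code 1101 → (2.750,4.000)–(2.000,3.499)
cell (2,4): code 1000 → (3.000,4.228)–(2.750,4.000)
cell (3,1): code 0100 → (3.642,2.000)–(4.000,1.761)
cell (3,2): code 1110 → (3.000,2.789)–(3.642,2.000)
cell (3,4): code 1001 → (4.000,4.833)–(3.000,4.228)
cell (4,1): code 0110 → (4.000,1.761)–(5.000,1.732)
cell (4,4): code 1001 → (5.000,4.450)–(4.000,4.833)
cell (5,1): code 0010 → (5.000,1.732)–(5.346,2.000)
cell (5,2): code 0011 → (5.346,2.000)–(5.739,3.000)
cell (5,3): code 0011 → (5.739,3.000)–(5.378,4.000)
cell (5,4): code 0001 → (5.378,4.000)–(5.000,4.450)
total: 16 segments, chained into 1 closed loop(s), length Σ = 13.688876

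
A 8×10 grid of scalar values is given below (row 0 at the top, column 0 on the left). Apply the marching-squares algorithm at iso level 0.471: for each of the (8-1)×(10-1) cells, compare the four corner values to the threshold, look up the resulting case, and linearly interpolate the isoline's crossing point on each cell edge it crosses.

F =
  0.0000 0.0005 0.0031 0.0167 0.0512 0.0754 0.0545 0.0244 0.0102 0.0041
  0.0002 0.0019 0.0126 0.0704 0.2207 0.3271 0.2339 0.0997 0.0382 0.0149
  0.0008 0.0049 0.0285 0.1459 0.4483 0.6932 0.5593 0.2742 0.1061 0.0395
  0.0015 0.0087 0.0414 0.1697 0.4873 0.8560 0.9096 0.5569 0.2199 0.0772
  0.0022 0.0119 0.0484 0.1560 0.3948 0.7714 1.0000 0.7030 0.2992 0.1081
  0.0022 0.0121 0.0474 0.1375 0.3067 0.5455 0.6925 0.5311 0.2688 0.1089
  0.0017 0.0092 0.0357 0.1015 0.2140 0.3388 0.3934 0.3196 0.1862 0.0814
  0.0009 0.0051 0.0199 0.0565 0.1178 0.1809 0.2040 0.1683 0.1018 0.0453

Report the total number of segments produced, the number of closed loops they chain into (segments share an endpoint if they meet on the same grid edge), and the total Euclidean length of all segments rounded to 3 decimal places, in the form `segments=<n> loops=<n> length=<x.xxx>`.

segments=16 loops=1 length=12.208

cell (1,4): code 0100 → (1.393,5.000)–(2.000,4.093)
cell (1,5): code 1100 → (1.729,6.000)–(1.393,5.000)
cell (1,6): code 1000 → (2.000,6.310)–(1.729,6.000)
cell (2,3): code 0100 → (2.582,4.000)–(3.000,3.949)
cell (2,4): code 1110 → (2.000,4.093)–(2.582,4.000)
cell (2,6): code 1101 → (2.696,7.000)–(2.000,6.310)
cell (2,7): code 1000 → (3.000,7.255)–(2.696,7.000)
cell (3,3): code 0010 → (3.000,3.949)–(3.176,4.000)
cell (3,4): code 0111 → (3.176,4.000)–(4.000,4.202)
cell (3,7): code 1001 → (4.000,7.575)–(3.000,7.255)
cell (4,4): code 0110 → (4.000,4.202)–(5.000,4.688)
cell (4,7): code 1001 → (5.000,7.229)–(4.000,7.575)
cell (5,4): code 0010 → (5.000,4.688)–(5.360,5.000)
cell (5,5): code 0011 → (5.360,5.000)–(5.741,6.000)
cell (5,6): code 0011 → (5.741,6.000)–(5.284,7.000)
cell (5,7): code 0001 → (5.284,7.000)–(5.000,7.229)
total: 16 segments, chained into 1 closed loop(s), length Σ = 12.207716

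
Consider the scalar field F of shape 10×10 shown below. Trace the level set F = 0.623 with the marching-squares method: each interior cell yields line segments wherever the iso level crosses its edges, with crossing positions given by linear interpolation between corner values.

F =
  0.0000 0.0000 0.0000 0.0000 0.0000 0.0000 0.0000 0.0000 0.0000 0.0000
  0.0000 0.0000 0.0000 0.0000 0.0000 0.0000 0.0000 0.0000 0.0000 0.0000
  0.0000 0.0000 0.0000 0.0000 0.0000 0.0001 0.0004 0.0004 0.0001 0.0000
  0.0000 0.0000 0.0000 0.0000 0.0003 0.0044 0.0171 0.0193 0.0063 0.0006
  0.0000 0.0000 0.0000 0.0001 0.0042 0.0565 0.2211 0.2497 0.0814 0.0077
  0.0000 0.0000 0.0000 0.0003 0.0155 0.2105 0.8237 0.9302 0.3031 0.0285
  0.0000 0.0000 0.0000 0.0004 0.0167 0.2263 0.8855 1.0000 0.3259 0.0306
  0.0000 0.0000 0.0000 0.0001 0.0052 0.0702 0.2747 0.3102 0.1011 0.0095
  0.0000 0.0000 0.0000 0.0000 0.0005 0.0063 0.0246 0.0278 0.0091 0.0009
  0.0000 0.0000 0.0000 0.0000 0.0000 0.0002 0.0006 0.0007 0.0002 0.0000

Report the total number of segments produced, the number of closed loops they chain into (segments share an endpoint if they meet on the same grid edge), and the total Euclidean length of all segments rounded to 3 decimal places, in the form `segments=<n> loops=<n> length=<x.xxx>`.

segments=8 loops=1 length=6.520

cell (4,5): code 0100 → (4.667,6.000)–(5.000,5.673)
cell (4,6): code 1100 → (4.549,7.000)–(4.667,6.000)
cell (4,7): code 1000 → (5.000,7.490)–(4.549,7.000)
cell (5,5): code 0110 → (5.000,5.673)–(6.000,5.602)
cell (5,7): code 1001 → (6.000,7.559)–(5.000,7.490)
cell (6,5): code 0010 → (6.000,5.602)–(6.430,6.000)
cell (6,6): code 0011 → (6.430,6.000)–(6.547,7.000)
cell (6,7): code 0001 → (6.547,7.000)–(6.000,7.559)
total: 8 segments, chained into 1 closed loop(s), length Σ = 6.519673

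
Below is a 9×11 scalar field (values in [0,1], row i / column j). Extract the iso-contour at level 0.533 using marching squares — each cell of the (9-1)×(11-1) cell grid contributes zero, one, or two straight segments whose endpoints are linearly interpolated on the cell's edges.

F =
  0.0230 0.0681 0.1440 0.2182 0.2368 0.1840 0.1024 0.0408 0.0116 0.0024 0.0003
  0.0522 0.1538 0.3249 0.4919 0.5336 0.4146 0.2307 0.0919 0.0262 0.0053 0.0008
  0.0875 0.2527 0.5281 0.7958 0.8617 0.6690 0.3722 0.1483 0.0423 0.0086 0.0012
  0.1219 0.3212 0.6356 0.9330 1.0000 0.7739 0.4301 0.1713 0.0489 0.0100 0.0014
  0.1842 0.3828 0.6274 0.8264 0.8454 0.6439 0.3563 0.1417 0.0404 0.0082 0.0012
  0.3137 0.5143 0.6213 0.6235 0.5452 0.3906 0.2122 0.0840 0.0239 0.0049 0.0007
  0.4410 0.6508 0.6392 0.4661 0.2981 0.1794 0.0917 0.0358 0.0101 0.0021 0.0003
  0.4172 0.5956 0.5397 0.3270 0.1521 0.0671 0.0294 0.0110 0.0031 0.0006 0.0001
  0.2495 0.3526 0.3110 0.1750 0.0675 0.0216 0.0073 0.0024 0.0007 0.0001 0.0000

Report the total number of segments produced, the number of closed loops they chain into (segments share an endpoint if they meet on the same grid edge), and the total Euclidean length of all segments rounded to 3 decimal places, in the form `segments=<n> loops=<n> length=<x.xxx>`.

segments=24 loops=1 length=17.749

cell (0,3): code 0100 → (0.998,4.000)–(1.000,3.986)
cell (0,4): code 1000 → (1.000,4.005)–(0.998,4.000)
cell (1,2): code 0100 → (1.135,3.000)–(2.000,2.018)
cell (1,3): code 1110 → (1.000,3.986)–(1.135,3.000)
cell (1,4): code 1101 → (1.465,5.000)–(1.000,4.005)
cell (1,5): code 1000 → (2.000,5.458)–(1.465,5.000)
cell (2,1): code 0100 → (2.046,2.000)–(3.000,1.674)
cell (2,2): code 1110 → (2.000,2.018)–(2.046,2.000)
cell (2,5): code 1001 → (3.000,5.701)–(2.000,5.458)
cell (3,1): code 0110 → (3.000,1.674)–(4.000,1.614)
cell (3,5): code 1001 → (4.000,5.386)–(3.000,5.701)
cell (4,1): code 0110 → (4.000,1.614)–(5.000,1.175)
cell (4,4): code 1011 → (5.000,4.079)–(4.438,5.000)
cell (4,5): code 0001 → (4.438,5.000)–(4.000,5.386)
cell (5,0): code 0100 → (5.137,1.000)–(6.000,0.439)
cell (5,1): code 1110 → (5.000,1.175)–(5.137,1.000)
cell (5,2): code 1011 → (6.000,2.614)–(5.575,3.000)
cell (5,3): code 0011 → (5.575,3.000)–(5.049,4.000)
cell (5,4): code 0001 → (5.049,4.000)–(5.000,4.079)
cell (6,0): code 0110 → (6.000,0.439)–(7.000,0.649)
cell (6,2): code 1001 → (7.000,2.031)–(6.000,2.614)
cell (7,0): code 0010 → (7.000,0.649)–(7.258,1.000)
cell (7,1): code 0011 → (7.258,1.000)–(7.029,2.000)
cell (7,2): code 0001 → (7.029,2.000)–(7.000,2.031)
total: 24 segments, chained into 1 closed loop(s), length Σ = 17.749302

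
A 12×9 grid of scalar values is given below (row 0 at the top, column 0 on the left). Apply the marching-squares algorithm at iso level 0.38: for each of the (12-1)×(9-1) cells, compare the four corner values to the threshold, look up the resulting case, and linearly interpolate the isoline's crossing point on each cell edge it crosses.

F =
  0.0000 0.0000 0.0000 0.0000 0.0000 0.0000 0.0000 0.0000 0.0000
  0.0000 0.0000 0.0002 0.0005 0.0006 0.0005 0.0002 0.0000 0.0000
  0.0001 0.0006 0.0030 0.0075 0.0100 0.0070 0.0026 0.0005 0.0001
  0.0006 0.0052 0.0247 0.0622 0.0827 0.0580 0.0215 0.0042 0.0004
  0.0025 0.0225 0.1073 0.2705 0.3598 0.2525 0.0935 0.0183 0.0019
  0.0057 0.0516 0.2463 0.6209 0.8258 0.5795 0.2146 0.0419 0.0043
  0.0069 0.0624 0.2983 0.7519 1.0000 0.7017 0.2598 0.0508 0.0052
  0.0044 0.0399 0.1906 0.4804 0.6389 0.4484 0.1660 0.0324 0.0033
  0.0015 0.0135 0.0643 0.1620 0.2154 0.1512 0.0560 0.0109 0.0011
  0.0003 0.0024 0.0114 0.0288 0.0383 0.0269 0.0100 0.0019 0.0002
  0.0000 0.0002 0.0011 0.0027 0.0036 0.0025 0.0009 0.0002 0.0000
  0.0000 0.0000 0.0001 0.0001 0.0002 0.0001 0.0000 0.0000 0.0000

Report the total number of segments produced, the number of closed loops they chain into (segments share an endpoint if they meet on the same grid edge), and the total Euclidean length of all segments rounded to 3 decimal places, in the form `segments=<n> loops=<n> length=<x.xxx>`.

segments=12 loops=1 length=11.020

cell (4,2): code 0100 → (4.312,3.000)–(5.000,2.357)
cell (4,3): code 1100 → (4.043,4.000)–(4.312,3.000)
cell (4,4): code 1100 → (4.390,5.000)–(4.043,4.000)
cell (4,5): code 1000 → (5.000,5.547)–(4.390,5.000)
cell (5,2): code 0110 → (5.000,2.357)–(6.000,2.180)
cell (5,5): code 1001 → (6.000,5.728)–(5.000,5.547)
cell (6,2): code 0110 → (6.000,2.180)–(7.000,2.654)
cell (6,5): code 1001 → (7.000,5.242)–(6.000,5.728)
cell (7,2): code 0010 → (7.000,2.654)–(7.315,3.000)
cell (7,3): code 0011 → (7.315,3.000)–(7.611,4.000)
cell (7,4): code 0011 → (7.611,4.000)–(7.230,5.000)
cell (7,5): code 0001 → (7.230,5.000)–(7.000,5.242)
total: 12 segments, chained into 1 closed loop(s), length Σ = 11.020168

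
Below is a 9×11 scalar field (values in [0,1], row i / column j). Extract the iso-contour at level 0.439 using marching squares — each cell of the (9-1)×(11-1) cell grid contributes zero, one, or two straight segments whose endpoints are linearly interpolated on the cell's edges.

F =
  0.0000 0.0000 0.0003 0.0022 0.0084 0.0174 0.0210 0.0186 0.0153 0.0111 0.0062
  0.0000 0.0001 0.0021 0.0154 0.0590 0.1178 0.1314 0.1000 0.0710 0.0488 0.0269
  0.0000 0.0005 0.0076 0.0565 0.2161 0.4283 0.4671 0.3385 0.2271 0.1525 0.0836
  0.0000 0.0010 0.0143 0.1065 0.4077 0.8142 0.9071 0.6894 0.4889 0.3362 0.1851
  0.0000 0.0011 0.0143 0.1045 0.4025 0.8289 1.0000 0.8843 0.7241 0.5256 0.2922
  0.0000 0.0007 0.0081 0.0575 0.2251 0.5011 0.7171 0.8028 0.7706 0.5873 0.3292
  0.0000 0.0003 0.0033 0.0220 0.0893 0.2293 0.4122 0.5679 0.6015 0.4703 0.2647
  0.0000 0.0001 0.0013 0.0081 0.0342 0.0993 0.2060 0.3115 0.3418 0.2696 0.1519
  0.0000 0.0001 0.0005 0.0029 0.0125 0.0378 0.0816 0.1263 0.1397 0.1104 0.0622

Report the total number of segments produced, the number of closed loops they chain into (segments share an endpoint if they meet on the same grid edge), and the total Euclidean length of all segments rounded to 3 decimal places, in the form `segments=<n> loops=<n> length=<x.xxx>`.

segments=20 loops=1 length=15.718

cell (1,5): code 0100 → (1.916,6.000)–(2.000,5.276)
cell (1,6): code 1000 → (2.000,6.219)–(1.916,6.000)
cell (2,4): code 0100 → (2.028,5.000)–(3.000,4.077)
cell (2,5): code 1110 → (2.000,5.276)–(2.028,5.000)
cell (2,6): code 1101 → (2.286,7.000)–(2.000,6.219)
cell (2,7): code 1100 → (2.809,8.000)–(2.286,7.000)
cell (2,8): code 1000 → (3.000,8.327)–(2.809,8.000)
cell (3,4): code 0110 → (3.000,4.077)–(4.000,4.086)
cell (3,8): code 1101 → (3.543,9.000)–(3.000,8.327)
cell (3,9): code 1000 → (4.000,9.371)–(3.543,9.000)
cell (4,4): code 0110 → (4.000,4.086)–(5.000,4.775)
cell (4,9): code 1001 → (5.000,9.575)–(4.000,9.371)
cell (5,4): code 0010 → (5.000,4.775)–(5.228,5.000)
cell (5,5): code 0011 → (5.228,5.000)–(5.912,6.000)
cell (5,6): code 0111 → (5.912,6.000)–(6.000,6.172)
cell (5,9): code 1001 → (6.000,9.152)–(5.000,9.575)
cell (6,6): code 0010 → (6.000,6.172)–(6.503,7.000)
cell (6,7): code 0011 → (6.503,7.000)–(6.626,8.000)
cell (6,8): code 0011 → (6.626,8.000)–(6.156,9.000)
cell (6,9): code 0001 → (6.156,9.000)–(6.000,9.152)
total: 20 segments, chained into 1 closed loop(s), length Σ = 15.718391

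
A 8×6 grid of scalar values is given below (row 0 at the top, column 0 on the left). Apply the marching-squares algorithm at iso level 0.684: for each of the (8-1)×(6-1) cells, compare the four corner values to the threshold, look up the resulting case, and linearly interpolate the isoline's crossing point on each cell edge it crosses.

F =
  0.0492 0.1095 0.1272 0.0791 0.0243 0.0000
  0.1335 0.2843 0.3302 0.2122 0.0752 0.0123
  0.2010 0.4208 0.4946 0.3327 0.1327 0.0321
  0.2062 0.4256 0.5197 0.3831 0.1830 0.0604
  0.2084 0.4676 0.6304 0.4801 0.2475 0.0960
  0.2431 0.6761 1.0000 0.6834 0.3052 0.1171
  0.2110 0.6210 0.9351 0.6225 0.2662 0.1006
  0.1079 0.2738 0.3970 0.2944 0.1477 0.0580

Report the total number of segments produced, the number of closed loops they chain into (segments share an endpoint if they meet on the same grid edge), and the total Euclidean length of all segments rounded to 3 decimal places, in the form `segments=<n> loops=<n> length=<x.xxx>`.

segments=6 loops=1 length=6.500

cell (4,1): code 0100 → (4.145,2.000)–(5.000,1.024)
cell (4,2): code 1000 → (5.000,2.998)–(4.145,2.000)
cell (5,1): code 0110 → (5.000,1.024)–(6.000,1.201)
cell (5,2): code 1001 → (6.000,2.803)–(5.000,2.998)
cell (6,1): code 0010 → (6.000,1.201)–(6.467,2.000)
cell (6,2): code 0001 → (6.467,2.000)–(6.000,2.803)
total: 6 segments, chained into 1 closed loop(s), length Σ = 6.500291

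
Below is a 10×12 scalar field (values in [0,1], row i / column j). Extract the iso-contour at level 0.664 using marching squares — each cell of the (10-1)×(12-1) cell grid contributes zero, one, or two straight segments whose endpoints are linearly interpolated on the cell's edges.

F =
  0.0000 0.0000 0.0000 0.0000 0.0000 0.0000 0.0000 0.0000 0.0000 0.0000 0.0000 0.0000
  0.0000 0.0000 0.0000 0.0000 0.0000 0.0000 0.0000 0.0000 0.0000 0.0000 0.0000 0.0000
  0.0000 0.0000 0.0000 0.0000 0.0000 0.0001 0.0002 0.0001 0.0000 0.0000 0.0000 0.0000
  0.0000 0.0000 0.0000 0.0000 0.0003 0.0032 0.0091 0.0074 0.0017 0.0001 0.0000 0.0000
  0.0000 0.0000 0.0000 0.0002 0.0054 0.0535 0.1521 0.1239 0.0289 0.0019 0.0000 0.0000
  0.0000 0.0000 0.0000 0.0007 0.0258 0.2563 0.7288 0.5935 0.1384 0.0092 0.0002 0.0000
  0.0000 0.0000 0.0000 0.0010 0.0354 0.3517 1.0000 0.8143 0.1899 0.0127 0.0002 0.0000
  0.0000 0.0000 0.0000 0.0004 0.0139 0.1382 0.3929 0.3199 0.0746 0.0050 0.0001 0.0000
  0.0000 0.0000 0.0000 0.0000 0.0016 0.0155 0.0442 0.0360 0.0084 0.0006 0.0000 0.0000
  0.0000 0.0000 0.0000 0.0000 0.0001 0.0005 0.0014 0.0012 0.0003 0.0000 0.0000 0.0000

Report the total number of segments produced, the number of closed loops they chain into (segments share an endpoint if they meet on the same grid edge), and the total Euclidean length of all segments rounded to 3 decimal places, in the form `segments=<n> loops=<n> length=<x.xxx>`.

cell (4,5): code 0100 → (4.888,6.000)–(5.000,5.863)
cell (4,6): code 1000 → (5.000,6.479)–(4.888,6.000)
cell (5,5): code 0110 → (5.000,5.863)–(6.000,5.482)
cell (5,6): code 1101 → (5.319,7.000)–(5.000,6.479)
cell (5,7): code 1000 → (6.000,7.241)–(5.319,7.000)
cell (6,5): code 0010 → (6.000,5.482)–(6.553,6.000)
cell (6,6): code 0011 → (6.553,6.000)–(6.304,7.000)
cell (6,7): code 0001 → (6.304,7.000)–(6.000,7.241)
total: 8 segments, chained into 1 closed loop(s), length Σ = 5.249171

segments=8 loops=1 length=5.249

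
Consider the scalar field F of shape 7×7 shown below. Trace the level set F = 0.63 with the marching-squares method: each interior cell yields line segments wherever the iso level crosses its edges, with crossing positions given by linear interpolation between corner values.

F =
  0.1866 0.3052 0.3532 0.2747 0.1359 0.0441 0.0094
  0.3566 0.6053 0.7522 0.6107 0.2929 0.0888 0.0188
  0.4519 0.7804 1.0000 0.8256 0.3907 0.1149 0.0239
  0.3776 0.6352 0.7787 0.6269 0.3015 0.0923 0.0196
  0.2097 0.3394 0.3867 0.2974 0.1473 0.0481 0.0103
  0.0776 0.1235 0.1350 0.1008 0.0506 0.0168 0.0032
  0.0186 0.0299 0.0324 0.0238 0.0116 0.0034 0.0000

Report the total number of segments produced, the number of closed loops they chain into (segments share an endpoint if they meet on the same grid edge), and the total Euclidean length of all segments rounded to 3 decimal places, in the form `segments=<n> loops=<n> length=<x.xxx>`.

cell (0,1): code 0100 → (0.694,2.000)–(1.000,1.168)
cell (0,2): code 1000 → (1.000,2.864)–(0.694,2.000)
cell (1,0): code 0100 → (1.141,1.000)–(2.000,0.542)
cell (1,1): code 1110 → (1.000,1.168)–(1.141,1.000)
cell (1,2): code 1101 → (1.090,3.000)–(1.000,2.864)
cell (1,3): code 1000 → (2.000,3.450)–(1.090,3.000)
cell (2,0): code 0110 → (2.000,0.542)–(3.000,0.980)
cell (2,2): code 1011 → (3.000,2.980)–(2.984,3.000)
cell (2,3): code 0001 → (2.984,3.000)–(2.000,3.450)
cell (3,0): code 0010 → (3.000,0.980)–(3.018,1.000)
cell (3,1): code 0011 → (3.018,1.000)–(3.379,2.000)
cell (3,2): code 0001 → (3.379,2.000)–(3.000,2.980)
total: 12 segments, chained into 1 closed loop(s), length Σ = 8.514328

segments=12 loops=1 length=8.514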